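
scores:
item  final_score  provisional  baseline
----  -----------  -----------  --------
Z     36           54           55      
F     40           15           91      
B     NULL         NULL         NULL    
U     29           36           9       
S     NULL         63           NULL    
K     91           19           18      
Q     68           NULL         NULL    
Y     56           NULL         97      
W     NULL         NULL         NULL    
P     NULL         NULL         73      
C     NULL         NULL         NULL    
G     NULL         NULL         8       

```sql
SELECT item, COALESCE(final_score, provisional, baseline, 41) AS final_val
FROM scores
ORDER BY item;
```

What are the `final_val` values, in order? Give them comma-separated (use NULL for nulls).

41, 41, 40, 8, 91, 73, 68, 63, 29, 41, 56, 36

item=B: final_score=NULL, provisional=NULL, baseline=NULL, → literal 41 → 41
item=C: final_score=NULL, provisional=NULL, baseline=NULL, → literal 41 → 41
item=F: final_score=40 → 40
item=G: final_score=NULL, provisional=NULL, baseline=8 → 8
item=K: final_score=91 → 91
item=P: final_score=NULL, provisional=NULL, baseline=73 → 73
item=Q: final_score=68 → 68
item=S: final_score=NULL, provisional=63 → 63
item=U: final_score=29 → 29
item=W: final_score=NULL, provisional=NULL, baseline=NULL, → literal 41 → 41
item=Y: final_score=56 → 56
item=Z: final_score=36 → 36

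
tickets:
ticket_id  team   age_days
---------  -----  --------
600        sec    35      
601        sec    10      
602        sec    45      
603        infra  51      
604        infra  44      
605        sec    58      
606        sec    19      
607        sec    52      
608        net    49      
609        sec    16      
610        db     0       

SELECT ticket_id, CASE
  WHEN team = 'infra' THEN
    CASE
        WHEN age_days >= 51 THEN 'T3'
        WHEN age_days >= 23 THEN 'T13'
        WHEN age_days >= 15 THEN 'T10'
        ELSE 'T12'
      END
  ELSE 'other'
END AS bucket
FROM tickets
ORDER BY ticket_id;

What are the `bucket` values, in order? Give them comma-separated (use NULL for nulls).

other, other, other, T3, T13, other, other, other, other, other, other

ticket_id=600: team='sec' → outer ELSE → other
ticket_id=601: team='sec' → outer ELSE → other
ticket_id=602: team='sec' → outer ELSE → other
ticket_id=603: team='infra' → inner[age_days >= 51] → T3
ticket_id=604: team='infra' → inner[age_days >= 23] → T13
ticket_id=605: team='sec' → outer ELSE → other
ticket_id=606: team='sec' → outer ELSE → other
ticket_id=607: team='sec' → outer ELSE → other
ticket_id=608: team='net' → outer ELSE → other
ticket_id=609: team='sec' → outer ELSE → other
ticket_id=610: team='db' → outer ELSE → other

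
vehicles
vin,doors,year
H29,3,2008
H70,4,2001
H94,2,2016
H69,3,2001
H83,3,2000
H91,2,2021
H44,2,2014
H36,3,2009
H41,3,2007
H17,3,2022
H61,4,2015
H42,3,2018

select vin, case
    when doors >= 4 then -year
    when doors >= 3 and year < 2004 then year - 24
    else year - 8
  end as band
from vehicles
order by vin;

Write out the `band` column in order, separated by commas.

2014, 2000, 2001, 1999, 2010, 2006, -2015, 1977, -2001, 1976, 2013, 2008

vin=H17: ELSE → 2014
vin=H29: ELSE → 2000
vin=H36: ELSE → 2001
vin=H41: ELSE → 1999
vin=H42: ELSE → 2010
vin=H44: ELSE → 2006
vin=H61: doors >= 4 → -2015
vin=H69: doors >= 3 and year < 2004 → 1977
vin=H70: doors >= 4 → -2001
vin=H83: doors >= 3 and year < 2004 → 1976
vin=H91: ELSE → 2013
vin=H94: ELSE → 2008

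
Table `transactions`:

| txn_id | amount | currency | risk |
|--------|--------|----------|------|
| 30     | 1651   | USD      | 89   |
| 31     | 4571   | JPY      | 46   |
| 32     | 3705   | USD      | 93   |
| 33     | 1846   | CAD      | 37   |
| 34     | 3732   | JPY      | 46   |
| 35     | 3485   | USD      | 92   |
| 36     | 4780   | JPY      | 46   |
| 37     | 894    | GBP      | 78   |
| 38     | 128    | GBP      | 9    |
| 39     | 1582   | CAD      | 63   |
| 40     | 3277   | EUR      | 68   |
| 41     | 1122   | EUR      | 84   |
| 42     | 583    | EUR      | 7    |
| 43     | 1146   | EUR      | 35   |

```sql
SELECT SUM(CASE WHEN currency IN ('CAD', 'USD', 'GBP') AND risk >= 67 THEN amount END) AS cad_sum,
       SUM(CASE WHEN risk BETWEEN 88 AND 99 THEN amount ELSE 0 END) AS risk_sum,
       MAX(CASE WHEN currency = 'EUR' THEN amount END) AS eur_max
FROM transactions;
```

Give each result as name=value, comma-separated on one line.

cad_sum=9735, risk_sum=8841, eur_max=3277

[cad_sum: currency IN ('CAD', 'USD', 'GBP') AND risk >= 67]
txn_id=30: ✓ → 1651
txn_id=31: ✗
txn_id=32: ✓ → 3705
txn_id=33: ✗
txn_id=34: ✗
txn_id=35: ✓ → 3485
txn_id=36: ✗
txn_id=37: ✓ → 894
txn_id=38: ✗
txn_id=39: ✗
txn_id=40: ✗
txn_id=41: ✗
txn_id=42: ✗
txn_id=43: ✗
cad_sum = 1651 + 3705 + 3485 + 894 = 9735
—
[risk_sum: risk BETWEEN 88 AND 99]
txn_id=30: ✓ → 1651
txn_id=31: ✗
txn_id=32: ✓ → 3705
txn_id=33: ✗
txn_id=34: ✗
txn_id=35: ✓ → 3485
txn_id=36: ✗
txn_id=37: ✗
txn_id=38: ✗
txn_id=39: ✗
txn_id=40: ✗
txn_id=41: ✗
txn_id=42: ✗
txn_id=43: ✗
risk_sum = 1651 + 3705 + 3485 = 8841
—
[eur_max: currency = 'EUR']
txn_id=30: ✗
txn_id=31: ✗
txn_id=32: ✗
txn_id=33: ✗
txn_id=34: ✗
txn_id=35: ✗
txn_id=36: ✗
txn_id=37: ✗
txn_id=38: ✗
txn_id=39: ✗
txn_id=40: ✓ → 3277
txn_id=41: ✓ → 1122
txn_id=42: ✓ → 583
txn_id=43: ✓ → 1146
eur_max = MAX(3277, 1122, 583, 1146) = 3277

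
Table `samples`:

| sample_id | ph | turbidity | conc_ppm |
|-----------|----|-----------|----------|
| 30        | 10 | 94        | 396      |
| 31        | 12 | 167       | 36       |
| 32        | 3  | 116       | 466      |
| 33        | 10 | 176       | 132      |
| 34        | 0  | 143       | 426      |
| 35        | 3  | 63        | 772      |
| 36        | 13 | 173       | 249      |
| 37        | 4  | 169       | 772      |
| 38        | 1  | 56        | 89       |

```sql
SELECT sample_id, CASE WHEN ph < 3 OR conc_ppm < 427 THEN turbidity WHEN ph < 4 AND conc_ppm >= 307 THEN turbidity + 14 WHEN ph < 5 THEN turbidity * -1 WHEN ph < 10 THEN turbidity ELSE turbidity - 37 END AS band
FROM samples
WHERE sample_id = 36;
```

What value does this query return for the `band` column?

173

sample_id = 36: ph=13, turbidity=173, conc_ppm=249.
ph < 3 OR conc_ppm < 427 → true → 173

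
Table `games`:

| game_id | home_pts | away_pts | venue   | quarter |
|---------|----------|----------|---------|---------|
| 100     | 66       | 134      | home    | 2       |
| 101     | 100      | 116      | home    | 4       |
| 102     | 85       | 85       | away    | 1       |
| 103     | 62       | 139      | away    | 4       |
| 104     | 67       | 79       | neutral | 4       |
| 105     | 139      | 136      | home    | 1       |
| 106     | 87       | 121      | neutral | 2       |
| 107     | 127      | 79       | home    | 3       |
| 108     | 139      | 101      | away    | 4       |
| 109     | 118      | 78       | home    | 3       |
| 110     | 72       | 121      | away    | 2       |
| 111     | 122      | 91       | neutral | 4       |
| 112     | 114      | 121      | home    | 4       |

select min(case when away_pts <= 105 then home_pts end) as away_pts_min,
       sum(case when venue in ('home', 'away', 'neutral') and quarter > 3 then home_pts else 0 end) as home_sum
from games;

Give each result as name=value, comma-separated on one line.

[away_pts_min: away_pts <= 105]
game_id=100: ✗
game_id=101: ✗
game_id=102: ✓ → 85
game_id=103: ✗
game_id=104: ✓ → 67
game_id=105: ✗
game_id=106: ✗
game_id=107: ✓ → 127
game_id=108: ✓ → 139
game_id=109: ✓ → 118
game_id=110: ✗
game_id=111: ✓ → 122
game_id=112: ✗
away_pts_min = MIN(85, 67, 127, 139, 118, 122) = 67
—
[home_sum: venue in ('home', 'away', 'neutral') and quarter > 3]
game_id=100: ✗
game_id=101: ✓ → 100
game_id=102: ✗
game_id=103: ✓ → 62
game_id=104: ✓ → 67
game_id=105: ✗
game_id=106: ✗
game_id=107: ✗
game_id=108: ✓ → 139
game_id=109: ✗
game_id=110: ✗
game_id=111: ✓ → 122
game_id=112: ✓ → 114
home_sum = 100 + 62 + 67 + 139 + 122 + 114 = 604

away_pts_min=67, home_sum=604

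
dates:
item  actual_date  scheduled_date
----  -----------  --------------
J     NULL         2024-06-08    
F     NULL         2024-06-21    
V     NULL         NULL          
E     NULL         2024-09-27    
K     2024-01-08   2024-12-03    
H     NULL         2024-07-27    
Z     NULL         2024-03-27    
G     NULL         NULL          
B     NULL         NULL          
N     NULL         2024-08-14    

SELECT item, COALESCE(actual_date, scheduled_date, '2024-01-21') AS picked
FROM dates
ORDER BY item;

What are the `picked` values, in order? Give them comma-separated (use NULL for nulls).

2024-01-21, 2024-09-27, 2024-06-21, 2024-01-21, 2024-07-27, 2024-06-08, 2024-01-08, 2024-08-14, 2024-01-21, 2024-03-27

item=B: actual_date=NULL, scheduled_date=NULL, → literal 2024-01-21 → 2024-01-21
item=E: actual_date=NULL, scheduled_date=2024-09-27 → 2024-09-27
item=F: actual_date=NULL, scheduled_date=2024-06-21 → 2024-06-21
item=G: actual_date=NULL, scheduled_date=NULL, → literal 2024-01-21 → 2024-01-21
item=H: actual_date=NULL, scheduled_date=2024-07-27 → 2024-07-27
item=J: actual_date=NULL, scheduled_date=2024-06-08 → 2024-06-08
item=K: actual_date=2024-01-08 → 2024-01-08
item=N: actual_date=NULL, scheduled_date=2024-08-14 → 2024-08-14
item=V: actual_date=NULL, scheduled_date=NULL, → literal 2024-01-21 → 2024-01-21
item=Z: actual_date=NULL, scheduled_date=2024-03-27 → 2024-03-27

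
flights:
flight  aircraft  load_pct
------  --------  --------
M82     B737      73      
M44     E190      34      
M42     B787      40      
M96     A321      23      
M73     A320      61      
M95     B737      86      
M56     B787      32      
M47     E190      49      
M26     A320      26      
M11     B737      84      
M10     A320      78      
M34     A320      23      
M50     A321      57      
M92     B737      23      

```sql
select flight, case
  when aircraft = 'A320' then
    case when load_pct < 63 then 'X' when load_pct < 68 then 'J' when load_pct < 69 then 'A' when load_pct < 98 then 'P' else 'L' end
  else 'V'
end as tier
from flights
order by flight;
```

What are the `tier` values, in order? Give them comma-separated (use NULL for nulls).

flight=M10: aircraft='A320' → inner[load_pct < 98] → P
flight=M11: aircraft='B737' → outer ELSE → V
flight=M26: aircraft='A320' → inner[load_pct < 63] → X
flight=M34: aircraft='A320' → inner[load_pct < 63] → X
flight=M42: aircraft='B787' → outer ELSE → V
flight=M44: aircraft='E190' → outer ELSE → V
flight=M47: aircraft='E190' → outer ELSE → V
flight=M50: aircraft='A321' → outer ELSE → V
flight=M56: aircraft='B787' → outer ELSE → V
flight=M73: aircraft='A320' → inner[load_pct < 63] → X
flight=M82: aircraft='B737' → outer ELSE → V
flight=M92: aircraft='B737' → outer ELSE → V
flight=M95: aircraft='B737' → outer ELSE → V
flight=M96: aircraft='A321' → outer ELSE → V

P, V, X, X, V, V, V, V, V, X, V, V, V, V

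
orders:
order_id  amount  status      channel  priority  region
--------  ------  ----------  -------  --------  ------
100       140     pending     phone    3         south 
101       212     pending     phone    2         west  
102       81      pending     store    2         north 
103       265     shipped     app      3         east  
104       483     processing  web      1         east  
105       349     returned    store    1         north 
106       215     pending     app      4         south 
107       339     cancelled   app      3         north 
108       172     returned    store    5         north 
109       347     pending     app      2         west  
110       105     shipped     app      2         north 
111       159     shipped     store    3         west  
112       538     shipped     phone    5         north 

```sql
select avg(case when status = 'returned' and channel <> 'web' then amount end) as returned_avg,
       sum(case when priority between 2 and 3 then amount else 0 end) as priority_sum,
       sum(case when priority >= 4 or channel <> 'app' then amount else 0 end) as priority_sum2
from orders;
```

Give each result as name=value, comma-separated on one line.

returned_avg=260.5, priority_sum=1648, priority_sum2=2349

[returned_avg: status = 'returned' and channel <> 'web']
order_id=100: ✗
order_id=101: ✗
order_id=102: ✗
order_id=103: ✗
order_id=104: ✗
order_id=105: ✓ → 349
order_id=106: ✗
order_id=107: ✗
order_id=108: ✓ → 172
order_id=109: ✗
order_id=110: ✗
order_id=111: ✗
order_id=112: ✗
returned_avg = (349 + 172) / 2 = 260.5
—
[priority_sum: priority between 2 and 3]
order_id=100: ✓ → 140
order_id=101: ✓ → 212
order_id=102: ✓ → 81
order_id=103: ✓ → 265
order_id=104: ✗
order_id=105: ✗
order_id=106: ✗
order_id=107: ✓ → 339
order_id=108: ✗
order_id=109: ✓ → 347
order_id=110: ✓ → 105
order_id=111: ✓ → 159
order_id=112: ✗
priority_sum = 140 + 212 + 81 + 265 + 339 + 347 + 105 + 159 = 1648
—
[priority_sum2: priority >= 4 or channel <> 'app']
order_id=100: ✓ → 140
order_id=101: ✓ → 212
order_id=102: ✓ → 81
order_id=103: ✗
order_id=104: ✓ → 483
order_id=105: ✓ → 349
order_id=106: ✓ → 215
order_id=107: ✗
order_id=108: ✓ → 172
order_id=109: ✗
order_id=110: ✗
order_id=111: ✓ → 159
order_id=112: ✓ → 538
priority_sum2 = 140 + 212 + 81 + 483 + 349 + 215 + 172 + 159 + 538 = 2349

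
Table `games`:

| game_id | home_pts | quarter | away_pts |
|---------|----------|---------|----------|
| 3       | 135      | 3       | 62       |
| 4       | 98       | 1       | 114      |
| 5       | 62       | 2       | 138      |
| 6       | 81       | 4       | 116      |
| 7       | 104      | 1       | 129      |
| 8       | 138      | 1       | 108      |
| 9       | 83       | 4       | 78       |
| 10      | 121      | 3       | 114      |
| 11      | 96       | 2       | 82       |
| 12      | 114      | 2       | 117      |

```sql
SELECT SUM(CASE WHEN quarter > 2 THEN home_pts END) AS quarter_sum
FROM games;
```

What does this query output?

game_id=3: ✓ → 135
game_id=4: ✗
game_id=5: ✗
game_id=6: ✓ → 81
game_id=7: ✗
game_id=8: ✗
game_id=9: ✓ → 83
game_id=10: ✓ → 121
game_id=11: ✗
game_id=12: ✗
quarter_sum = 135 + 81 + 83 + 121 = 420

420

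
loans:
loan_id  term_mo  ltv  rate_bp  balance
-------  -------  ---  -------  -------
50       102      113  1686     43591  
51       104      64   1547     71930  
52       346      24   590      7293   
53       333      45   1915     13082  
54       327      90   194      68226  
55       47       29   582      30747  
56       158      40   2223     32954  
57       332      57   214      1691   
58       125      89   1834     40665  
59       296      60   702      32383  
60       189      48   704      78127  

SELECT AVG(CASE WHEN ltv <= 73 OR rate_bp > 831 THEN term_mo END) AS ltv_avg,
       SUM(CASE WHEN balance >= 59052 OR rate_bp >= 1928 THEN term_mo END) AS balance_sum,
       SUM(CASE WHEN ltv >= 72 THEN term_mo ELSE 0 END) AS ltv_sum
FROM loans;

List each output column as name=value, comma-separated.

[ltv_avg: ltv <= 73 OR rate_bp > 831]
loan_id=50: ✓ → 102
loan_id=51: ✓ → 104
loan_id=52: ✓ → 346
loan_id=53: ✓ → 333
loan_id=54: ✗
loan_id=55: ✓ → 47
loan_id=56: ✓ → 158
loan_id=57: ✓ → 332
loan_id=58: ✓ → 125
loan_id=59: ✓ → 296
loan_id=60: ✓ → 189
ltv_avg = (102 + 104 + 346 + 333 + 47 + 158 + 332 + 125 + 296 + 189) / 10 = 203.2
—
[balance_sum: balance >= 59052 OR rate_bp >= 1928]
loan_id=50: ✗
loan_id=51: ✓ → 104
loan_id=52: ✗
loan_id=53: ✗
loan_id=54: ✓ → 327
loan_id=55: ✗
loan_id=56: ✓ → 158
loan_id=57: ✗
loan_id=58: ✗
loan_id=59: ✗
loan_id=60: ✓ → 189
balance_sum = 104 + 327 + 158 + 189 = 778
—
[ltv_sum: ltv >= 72]
loan_id=50: ✓ → 102
loan_id=51: ✗
loan_id=52: ✗
loan_id=53: ✗
loan_id=54: ✓ → 327
loan_id=55: ✗
loan_id=56: ✗
loan_id=57: ✗
loan_id=58: ✓ → 125
loan_id=59: ✗
loan_id=60: ✗
ltv_sum = 102 + 327 + 125 = 554

ltv_avg=203.2, balance_sum=778, ltv_sum=554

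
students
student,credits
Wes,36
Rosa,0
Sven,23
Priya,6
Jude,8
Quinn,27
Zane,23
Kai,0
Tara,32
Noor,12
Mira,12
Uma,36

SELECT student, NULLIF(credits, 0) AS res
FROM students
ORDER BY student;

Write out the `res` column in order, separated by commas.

student=Jude: credits=8 vs 0: differ → 8
student=Kai: credits=0 vs 0: equal → NULL
student=Mira: credits=12 vs 0: differ → 12
student=Noor: credits=12 vs 0: differ → 12
student=Priya: credits=6 vs 0: differ → 6
student=Quinn: credits=27 vs 0: differ → 27
student=Rosa: credits=0 vs 0: equal → NULL
student=Sven: credits=23 vs 0: differ → 23
student=Tara: credits=32 vs 0: differ → 32
student=Uma: credits=36 vs 0: differ → 36
student=Wes: credits=36 vs 0: differ → 36
student=Zane: credits=23 vs 0: differ → 23

8, NULL, 12, 12, 6, 27, NULL, 23, 32, 36, 36, 23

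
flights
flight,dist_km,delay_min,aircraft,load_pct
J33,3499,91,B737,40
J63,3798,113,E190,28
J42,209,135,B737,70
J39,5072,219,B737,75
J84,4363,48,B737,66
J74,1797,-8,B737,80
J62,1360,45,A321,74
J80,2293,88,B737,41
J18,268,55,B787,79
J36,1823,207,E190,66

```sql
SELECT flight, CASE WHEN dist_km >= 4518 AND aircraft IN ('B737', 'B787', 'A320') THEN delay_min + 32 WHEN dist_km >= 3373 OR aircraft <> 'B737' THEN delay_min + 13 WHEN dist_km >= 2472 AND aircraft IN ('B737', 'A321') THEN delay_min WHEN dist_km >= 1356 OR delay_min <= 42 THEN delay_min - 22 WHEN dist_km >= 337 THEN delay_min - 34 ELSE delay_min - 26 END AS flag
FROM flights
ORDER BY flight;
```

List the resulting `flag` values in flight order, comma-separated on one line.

68, 104, 220, 251, 109, 58, 126, -30, 66, 61

flight=J18: dist_km >= 3373 OR aircraft <> 'B737' → 68
flight=J33: dist_km >= 3373 OR aircraft <> 'B737' → 104
flight=J36: dist_km >= 3373 OR aircraft <> 'B737' → 220
flight=J39: dist_km >= 4518 AND aircraft IN ('B737', 'B787', 'A320') → 251
flight=J42: ELSE → 109
flight=J62: dist_km >= 3373 OR aircraft <> 'B737' → 58
flight=J63: dist_km >= 3373 OR aircraft <> 'B737' → 126
flight=J74: dist_km >= 1356 OR delay_min <= 42 → -30
flight=J80: dist_km >= 1356 OR delay_min <= 42 → 66
flight=J84: dist_km >= 3373 OR aircraft <> 'B737' → 61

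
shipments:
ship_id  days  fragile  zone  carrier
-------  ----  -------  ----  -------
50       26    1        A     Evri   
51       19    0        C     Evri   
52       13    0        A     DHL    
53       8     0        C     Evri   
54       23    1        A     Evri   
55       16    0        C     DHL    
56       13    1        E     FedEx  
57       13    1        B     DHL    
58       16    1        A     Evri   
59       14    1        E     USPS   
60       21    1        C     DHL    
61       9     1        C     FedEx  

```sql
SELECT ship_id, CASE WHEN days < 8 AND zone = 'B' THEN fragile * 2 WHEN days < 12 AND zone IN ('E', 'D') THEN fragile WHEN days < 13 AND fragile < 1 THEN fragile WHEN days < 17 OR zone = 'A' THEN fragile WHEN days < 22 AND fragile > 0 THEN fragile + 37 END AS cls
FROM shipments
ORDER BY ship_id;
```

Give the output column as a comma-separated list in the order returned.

ship_id=50: days < 17 OR zone = 'A' → 1
ship_id=51: (no match → NULL) → NULL
ship_id=52: days < 17 OR zone = 'A' → 0
ship_id=53: days < 13 AND fragile < 1 → 0
ship_id=54: days < 17 OR zone = 'A' → 1
ship_id=55: days < 17 OR zone = 'A' → 0
ship_id=56: days < 17 OR zone = 'A' → 1
ship_id=57: days < 17 OR zone = 'A' → 1
ship_id=58: days < 17 OR zone = 'A' → 1
ship_id=59: days < 17 OR zone = 'A' → 1
ship_id=60: days < 22 AND fragile > 0 → 38
ship_id=61: days < 17 OR zone = 'A' → 1

1, NULL, 0, 0, 1, 0, 1, 1, 1, 1, 38, 1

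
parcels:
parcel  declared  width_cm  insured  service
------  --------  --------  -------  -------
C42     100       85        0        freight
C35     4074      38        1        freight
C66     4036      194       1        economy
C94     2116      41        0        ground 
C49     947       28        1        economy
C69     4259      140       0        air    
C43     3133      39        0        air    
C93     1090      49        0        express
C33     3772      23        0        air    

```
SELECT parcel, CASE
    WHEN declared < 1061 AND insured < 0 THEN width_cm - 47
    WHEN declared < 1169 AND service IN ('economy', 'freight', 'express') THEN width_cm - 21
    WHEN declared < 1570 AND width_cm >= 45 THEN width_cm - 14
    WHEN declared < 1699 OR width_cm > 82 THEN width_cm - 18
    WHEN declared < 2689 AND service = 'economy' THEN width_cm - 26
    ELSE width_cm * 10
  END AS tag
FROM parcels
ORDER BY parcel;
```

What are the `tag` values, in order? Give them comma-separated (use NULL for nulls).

parcel=C33: ELSE → 230
parcel=C35: ELSE → 380
parcel=C42: declared < 1169 AND service IN ('economy', 'freight', 'express') → 64
parcel=C43: ELSE → 390
parcel=C49: declared < 1169 AND service IN ('economy', 'freight', 'express') → 7
parcel=C66: declared < 1699 OR width_cm > 82 → 176
parcel=C69: declared < 1699 OR width_cm > 82 → 122
parcel=C93: declared < 1169 AND service IN ('economy', 'freight', 'express') → 28
parcel=C94: ELSE → 410

230, 380, 64, 390, 7, 176, 122, 28, 410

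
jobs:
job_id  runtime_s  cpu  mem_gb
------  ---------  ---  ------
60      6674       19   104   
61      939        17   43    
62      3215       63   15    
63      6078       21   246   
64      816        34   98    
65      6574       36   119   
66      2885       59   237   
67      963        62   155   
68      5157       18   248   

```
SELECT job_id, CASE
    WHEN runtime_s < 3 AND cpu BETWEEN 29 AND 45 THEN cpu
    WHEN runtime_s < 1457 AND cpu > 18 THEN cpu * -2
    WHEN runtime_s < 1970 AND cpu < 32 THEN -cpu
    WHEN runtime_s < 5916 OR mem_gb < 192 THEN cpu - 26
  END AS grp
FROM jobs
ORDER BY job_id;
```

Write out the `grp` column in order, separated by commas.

-7, -17, 37, NULL, -68, 10, 33, -124, -8

job_id=60: runtime_s < 5916 OR mem_gb < 192 → -7
job_id=61: runtime_s < 1970 AND cpu < 32 → -17
job_id=62: runtime_s < 5916 OR mem_gb < 192 → 37
job_id=63: (no match → NULL) → NULL
job_id=64: runtime_s < 1457 AND cpu > 18 → -68
job_id=65: runtime_s < 5916 OR mem_gb < 192 → 10
job_id=66: runtime_s < 5916 OR mem_gb < 192 → 33
job_id=67: runtime_s < 1457 AND cpu > 18 → -124
job_id=68: runtime_s < 5916 OR mem_gb < 192 → -8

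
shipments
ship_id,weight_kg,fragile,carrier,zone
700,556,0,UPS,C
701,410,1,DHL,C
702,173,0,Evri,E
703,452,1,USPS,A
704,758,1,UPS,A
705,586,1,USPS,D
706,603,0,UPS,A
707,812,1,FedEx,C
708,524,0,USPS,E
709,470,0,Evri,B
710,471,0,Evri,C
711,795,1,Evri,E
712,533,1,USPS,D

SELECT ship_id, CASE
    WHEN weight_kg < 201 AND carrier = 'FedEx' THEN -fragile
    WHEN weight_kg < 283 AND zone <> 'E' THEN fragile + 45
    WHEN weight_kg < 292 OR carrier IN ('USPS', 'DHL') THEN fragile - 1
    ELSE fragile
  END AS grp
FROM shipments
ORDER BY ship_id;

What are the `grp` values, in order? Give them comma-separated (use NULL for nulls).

ship_id=700: ELSE → 0
ship_id=701: weight_kg < 292 OR carrier IN ('USPS', 'DHL') → 0
ship_id=702: weight_kg < 292 OR carrier IN ('USPS', 'DHL') → -1
ship_id=703: weight_kg < 292 OR carrier IN ('USPS', 'DHL') → 0
ship_id=704: ELSE → 1
ship_id=705: weight_kg < 292 OR carrier IN ('USPS', 'DHL') → 0
ship_id=706: ELSE → 0
ship_id=707: ELSE → 1
ship_id=708: weight_kg < 292 OR carrier IN ('USPS', 'DHL') → -1
ship_id=709: ELSE → 0
ship_id=710: ELSE → 0
ship_id=711: ELSE → 1
ship_id=712: weight_kg < 292 OR carrier IN ('USPS', 'DHL') → 0

0, 0, -1, 0, 1, 0, 0, 1, -1, 0, 0, 1, 0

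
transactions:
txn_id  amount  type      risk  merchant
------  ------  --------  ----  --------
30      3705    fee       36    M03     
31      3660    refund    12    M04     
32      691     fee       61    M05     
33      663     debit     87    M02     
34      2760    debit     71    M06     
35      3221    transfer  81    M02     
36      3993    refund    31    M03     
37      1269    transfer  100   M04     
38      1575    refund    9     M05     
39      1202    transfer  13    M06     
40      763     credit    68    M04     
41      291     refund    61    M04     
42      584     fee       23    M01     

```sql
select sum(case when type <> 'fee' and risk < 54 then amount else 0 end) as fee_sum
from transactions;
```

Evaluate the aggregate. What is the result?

10430

txn_id=30: ✗
txn_id=31: ✓ → 3660
txn_id=32: ✗
txn_id=33: ✗
txn_id=34: ✗
txn_id=35: ✗
txn_id=36: ✓ → 3993
txn_id=37: ✗
txn_id=38: ✓ → 1575
txn_id=39: ✓ → 1202
txn_id=40: ✗
txn_id=41: ✗
txn_id=42: ✗
fee_sum = 3660 + 3993 + 1575 + 1202 = 10430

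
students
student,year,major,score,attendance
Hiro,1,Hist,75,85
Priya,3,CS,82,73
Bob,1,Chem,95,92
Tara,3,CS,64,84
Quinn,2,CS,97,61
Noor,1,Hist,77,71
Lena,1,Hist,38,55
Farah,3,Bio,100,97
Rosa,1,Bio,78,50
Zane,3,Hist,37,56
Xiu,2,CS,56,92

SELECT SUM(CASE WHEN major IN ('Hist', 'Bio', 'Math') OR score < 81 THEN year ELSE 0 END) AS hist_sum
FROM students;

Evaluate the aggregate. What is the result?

student=Hiro: ✓ → 1
student=Priya: ✗
student=Bob: ✗
student=Tara: ✓ → 3
student=Quinn: ✗
student=Noor: ✓ → 1
student=Lena: ✓ → 1
student=Farah: ✓ → 3
student=Rosa: ✓ → 1
student=Zane: ✓ → 3
student=Xiu: ✓ → 2
hist_sum = 1 + 3 + 1 + 1 + 3 + 1 + 3 + 2 = 15

15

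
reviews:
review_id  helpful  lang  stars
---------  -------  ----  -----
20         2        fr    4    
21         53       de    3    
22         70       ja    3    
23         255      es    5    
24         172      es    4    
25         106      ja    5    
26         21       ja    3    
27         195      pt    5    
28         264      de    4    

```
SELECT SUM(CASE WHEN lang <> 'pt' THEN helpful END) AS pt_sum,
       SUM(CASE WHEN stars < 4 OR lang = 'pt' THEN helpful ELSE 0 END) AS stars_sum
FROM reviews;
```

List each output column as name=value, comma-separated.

pt_sum=943, stars_sum=339

[pt_sum: lang <> 'pt']
review_id=20: ✓ → 2
review_id=21: ✓ → 53
review_id=22: ✓ → 70
review_id=23: ✓ → 255
review_id=24: ✓ → 172
review_id=25: ✓ → 106
review_id=26: ✓ → 21
review_id=27: ✗
review_id=28: ✓ → 264
pt_sum = 2 + 53 + 70 + 255 + 172 + 106 + 21 + 264 = 943
—
[stars_sum: stars < 4 OR lang = 'pt']
review_id=20: ✗
review_id=21: ✓ → 53
review_id=22: ✓ → 70
review_id=23: ✗
review_id=24: ✗
review_id=25: ✗
review_id=26: ✓ → 21
review_id=27: ✓ → 195
review_id=28: ✗
stars_sum = 53 + 70 + 21 + 195 = 339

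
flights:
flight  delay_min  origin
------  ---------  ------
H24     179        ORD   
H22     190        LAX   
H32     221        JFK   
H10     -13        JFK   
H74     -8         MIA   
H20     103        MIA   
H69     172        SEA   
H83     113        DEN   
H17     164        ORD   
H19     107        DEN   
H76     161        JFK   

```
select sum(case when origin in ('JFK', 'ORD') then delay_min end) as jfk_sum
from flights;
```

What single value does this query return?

712

flight=H24: ✓ → 179
flight=H22: ✗
flight=H32: ✓ → 221
flight=H10: ✓ → -13
flight=H74: ✗
flight=H20: ✗
flight=H69: ✗
flight=H83: ✗
flight=H17: ✓ → 164
flight=H19: ✗
flight=H76: ✓ → 161
jfk_sum = 179 + 221 + -13 + 164 + 161 = 712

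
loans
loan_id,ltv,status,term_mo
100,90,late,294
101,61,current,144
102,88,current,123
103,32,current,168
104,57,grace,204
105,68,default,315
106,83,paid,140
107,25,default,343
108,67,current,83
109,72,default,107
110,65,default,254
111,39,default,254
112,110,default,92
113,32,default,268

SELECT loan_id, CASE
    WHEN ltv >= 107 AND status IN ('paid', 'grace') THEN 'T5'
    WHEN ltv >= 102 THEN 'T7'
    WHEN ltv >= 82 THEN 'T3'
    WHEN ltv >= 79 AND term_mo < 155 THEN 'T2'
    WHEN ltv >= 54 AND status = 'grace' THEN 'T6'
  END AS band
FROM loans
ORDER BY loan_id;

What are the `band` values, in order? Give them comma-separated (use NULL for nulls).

loan_id=100: ltv >= 82 → T3
loan_id=101: (no match → NULL) → NULL
loan_id=102: ltv >= 82 → T3
loan_id=103: (no match → NULL) → NULL
loan_id=104: ltv >= 54 AND status = 'grace' → T6
loan_id=105: (no match → NULL) → NULL
loan_id=106: ltv >= 82 → T3
loan_id=107: (no match → NULL) → NULL
loan_id=108: (no match → NULL) → NULL
loan_id=109: (no match → NULL) → NULL
loan_id=110: (no match → NULL) → NULL
loan_id=111: (no match → NULL) → NULL
loan_id=112: ltv >= 102 → T7
loan_id=113: (no match → NULL) → NULL

T3, NULL, T3, NULL, T6, NULL, T3, NULL, NULL, NULL, NULL, NULL, T7, NULL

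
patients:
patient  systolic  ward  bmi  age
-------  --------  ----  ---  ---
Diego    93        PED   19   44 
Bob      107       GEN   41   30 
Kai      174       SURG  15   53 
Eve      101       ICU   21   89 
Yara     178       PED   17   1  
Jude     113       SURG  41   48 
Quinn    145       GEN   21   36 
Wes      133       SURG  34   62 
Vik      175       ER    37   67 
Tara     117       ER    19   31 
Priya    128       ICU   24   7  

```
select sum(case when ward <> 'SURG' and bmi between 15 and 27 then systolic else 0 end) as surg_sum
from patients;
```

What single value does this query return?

patient=Diego: ✓ → 93
patient=Bob: ✗
patient=Kai: ✗
patient=Eve: ✓ → 101
patient=Yara: ✓ → 178
patient=Jude: ✗
patient=Quinn: ✓ → 145
patient=Wes: ✗
patient=Vik: ✗
patient=Tara: ✓ → 117
patient=Priya: ✓ → 128
surg_sum = 93 + 101 + 178 + 145 + 117 + 128 = 762

762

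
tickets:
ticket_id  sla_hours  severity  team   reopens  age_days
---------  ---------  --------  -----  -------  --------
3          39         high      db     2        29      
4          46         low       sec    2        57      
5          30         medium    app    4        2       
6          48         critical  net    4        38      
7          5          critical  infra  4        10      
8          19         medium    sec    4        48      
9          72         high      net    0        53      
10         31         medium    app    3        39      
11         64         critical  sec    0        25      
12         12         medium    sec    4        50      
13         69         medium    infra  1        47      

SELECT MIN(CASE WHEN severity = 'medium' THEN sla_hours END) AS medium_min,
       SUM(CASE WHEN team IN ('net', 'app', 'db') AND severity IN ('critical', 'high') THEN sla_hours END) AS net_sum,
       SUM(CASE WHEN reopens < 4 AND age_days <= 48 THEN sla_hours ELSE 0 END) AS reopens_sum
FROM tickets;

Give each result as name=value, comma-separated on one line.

[medium_min: severity = 'medium']
ticket_id=3: ✗
ticket_id=4: ✗
ticket_id=5: ✓ → 30
ticket_id=6: ✗
ticket_id=7: ✗
ticket_id=8: ✓ → 19
ticket_id=9: ✗
ticket_id=10: ✓ → 31
ticket_id=11: ✗
ticket_id=12: ✓ → 12
ticket_id=13: ✓ → 69
medium_min = MIN(30, 19, 31, 12, 69) = 12
—
[net_sum: team IN ('net', 'app', 'db') AND severity IN ('critical', 'high')]
ticket_id=3: ✓ → 39
ticket_id=4: ✗
ticket_id=5: ✗
ticket_id=6: ✓ → 48
ticket_id=7: ✗
ticket_id=8: ✗
ticket_id=9: ✓ → 72
ticket_id=10: ✗
ticket_id=11: ✗
ticket_id=12: ✗
ticket_id=13: ✗
net_sum = 39 + 48 + 72 = 159
—
[reopens_sum: reopens < 4 AND age_days <= 48]
ticket_id=3: ✓ → 39
ticket_id=4: ✗
ticket_id=5: ✗
ticket_id=6: ✗
ticket_id=7: ✗
ticket_id=8: ✗
ticket_id=9: ✗
ticket_id=10: ✓ → 31
ticket_id=11: ✓ → 64
ticket_id=12: ✗
ticket_id=13: ✓ → 69
reopens_sum = 39 + 31 + 64 + 69 = 203

medium_min=12, net_sum=159, reopens_sum=203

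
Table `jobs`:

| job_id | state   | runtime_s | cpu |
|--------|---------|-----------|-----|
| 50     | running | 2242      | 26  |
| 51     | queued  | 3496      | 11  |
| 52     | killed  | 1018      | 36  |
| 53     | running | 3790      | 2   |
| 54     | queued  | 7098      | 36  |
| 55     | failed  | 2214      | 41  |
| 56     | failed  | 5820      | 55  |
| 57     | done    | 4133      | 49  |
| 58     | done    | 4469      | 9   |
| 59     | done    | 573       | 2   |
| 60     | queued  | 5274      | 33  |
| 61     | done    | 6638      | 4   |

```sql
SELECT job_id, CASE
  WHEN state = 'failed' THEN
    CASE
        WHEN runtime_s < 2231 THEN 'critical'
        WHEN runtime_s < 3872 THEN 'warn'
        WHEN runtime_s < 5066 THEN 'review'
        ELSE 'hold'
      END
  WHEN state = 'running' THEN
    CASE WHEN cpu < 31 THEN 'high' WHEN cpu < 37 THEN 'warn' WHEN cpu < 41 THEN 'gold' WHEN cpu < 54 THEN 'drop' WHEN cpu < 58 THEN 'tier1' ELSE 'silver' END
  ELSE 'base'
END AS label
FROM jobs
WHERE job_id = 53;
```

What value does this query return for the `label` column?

job_id = 53: state=running, runtime_s=3790, cpu=2.
state='running' → inner[cpu < 31] → high

high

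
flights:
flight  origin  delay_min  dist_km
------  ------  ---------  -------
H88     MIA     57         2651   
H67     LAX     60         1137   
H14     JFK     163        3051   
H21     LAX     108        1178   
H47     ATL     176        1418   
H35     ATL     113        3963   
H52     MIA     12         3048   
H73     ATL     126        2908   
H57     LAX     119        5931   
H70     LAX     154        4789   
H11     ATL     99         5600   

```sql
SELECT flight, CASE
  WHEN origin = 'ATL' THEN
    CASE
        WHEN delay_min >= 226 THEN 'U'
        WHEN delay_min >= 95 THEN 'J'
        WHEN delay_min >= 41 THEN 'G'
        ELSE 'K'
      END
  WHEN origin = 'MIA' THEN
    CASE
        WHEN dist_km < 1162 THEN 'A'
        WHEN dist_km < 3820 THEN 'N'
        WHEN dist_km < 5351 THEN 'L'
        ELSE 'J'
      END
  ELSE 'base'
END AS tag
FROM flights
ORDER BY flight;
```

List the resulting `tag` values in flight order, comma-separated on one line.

J, base, base, J, J, N, base, base, base, J, N

flight=H11: origin='ATL' → inner[delay_min >= 95] → J
flight=H14: origin='JFK' → outer ELSE → base
flight=H21: origin='LAX' → outer ELSE → base
flight=H35: origin='ATL' → inner[delay_min >= 95] → J
flight=H47: origin='ATL' → inner[delay_min >= 95] → J
flight=H52: origin='MIA' → inner[dist_km < 3820] → N
flight=H57: origin='LAX' → outer ELSE → base
flight=H67: origin='LAX' → outer ELSE → base
flight=H70: origin='LAX' → outer ELSE → base
flight=H73: origin='ATL' → inner[delay_min >= 95] → J
flight=H88: origin='MIA' → inner[dist_km < 3820] → N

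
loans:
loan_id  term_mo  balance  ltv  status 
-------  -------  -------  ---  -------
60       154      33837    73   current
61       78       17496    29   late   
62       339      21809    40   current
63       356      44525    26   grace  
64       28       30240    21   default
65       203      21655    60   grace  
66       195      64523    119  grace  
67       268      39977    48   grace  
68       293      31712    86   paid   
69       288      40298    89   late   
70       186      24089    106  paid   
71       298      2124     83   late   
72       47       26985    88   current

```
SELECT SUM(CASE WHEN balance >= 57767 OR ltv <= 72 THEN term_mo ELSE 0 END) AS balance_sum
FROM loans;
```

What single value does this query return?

1467

loan_id=60: ✗
loan_id=61: ✓ → 78
loan_id=62: ✓ → 339
loan_id=63: ✓ → 356
loan_id=64: ✓ → 28
loan_id=65: ✓ → 203
loan_id=66: ✓ → 195
loan_id=67: ✓ → 268
loan_id=68: ✗
loan_id=69: ✗
loan_id=70: ✗
loan_id=71: ✗
loan_id=72: ✗
balance_sum = 78 + 339 + 356 + 28 + 203 + 195 + 268 = 1467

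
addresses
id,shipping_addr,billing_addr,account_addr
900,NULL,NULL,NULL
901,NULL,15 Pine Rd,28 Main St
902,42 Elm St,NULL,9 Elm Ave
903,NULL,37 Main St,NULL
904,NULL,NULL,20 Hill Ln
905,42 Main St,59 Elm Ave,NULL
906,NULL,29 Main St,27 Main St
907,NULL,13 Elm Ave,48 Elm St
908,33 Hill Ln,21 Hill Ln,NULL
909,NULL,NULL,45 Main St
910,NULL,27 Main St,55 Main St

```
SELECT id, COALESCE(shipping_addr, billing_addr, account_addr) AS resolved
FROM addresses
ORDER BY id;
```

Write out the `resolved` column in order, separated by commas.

NULL, 15 Pine Rd, 42 Elm St, 37 Main St, 20 Hill Ln, 42 Main St, 29 Main St, 13 Elm Ave, 33 Hill Ln, 45 Main St, 27 Main St

id=900: shipping_addr=NULL, billing_addr=NULL, account_addr=NULL (all NULL) → NULL
id=901: shipping_addr=NULL, billing_addr=15 Pine Rd → 15 Pine Rd
id=902: shipping_addr=42 Elm St → 42 Elm St
id=903: shipping_addr=NULL, billing_addr=37 Main St → 37 Main St
id=904: shipping_addr=NULL, billing_addr=NULL, account_addr=20 Hill Ln → 20 Hill Ln
id=905: shipping_addr=42 Main St → 42 Main St
id=906: shipping_addr=NULL, billing_addr=29 Main St → 29 Main St
id=907: shipping_addr=NULL, billing_addr=13 Elm Ave → 13 Elm Ave
id=908: shipping_addr=33 Hill Ln → 33 Hill Ln
id=909: shipping_addr=NULL, billing_addr=NULL, account_addr=45 Main St → 45 Main St
id=910: shipping_addr=NULL, billing_addr=27 Main St → 27 Main St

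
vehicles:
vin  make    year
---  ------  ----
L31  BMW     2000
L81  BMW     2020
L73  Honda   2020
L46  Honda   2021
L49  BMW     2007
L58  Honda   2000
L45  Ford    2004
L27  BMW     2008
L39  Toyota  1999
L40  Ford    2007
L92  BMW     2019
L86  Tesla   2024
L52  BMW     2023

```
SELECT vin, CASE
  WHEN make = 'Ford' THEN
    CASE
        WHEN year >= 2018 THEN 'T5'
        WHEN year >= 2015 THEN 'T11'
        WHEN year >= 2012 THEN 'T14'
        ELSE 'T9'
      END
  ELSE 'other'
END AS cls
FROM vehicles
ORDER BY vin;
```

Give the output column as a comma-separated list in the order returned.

other, other, other, T9, T9, other, other, other, other, other, other, other, other

vin=L27: make='BMW' → outer ELSE → other
vin=L31: make='BMW' → outer ELSE → other
vin=L39: make='Toyota' → outer ELSE → other
vin=L40: make='Ford' → inner[ELSE] → T9
vin=L45: make='Ford' → inner[ELSE] → T9
vin=L46: make='Honda' → outer ELSE → other
vin=L49: make='BMW' → outer ELSE → other
vin=L52: make='BMW' → outer ELSE → other
vin=L58: make='Honda' → outer ELSE → other
vin=L73: make='Honda' → outer ELSE → other
vin=L81: make='BMW' → outer ELSE → other
vin=L86: make='Tesla' → outer ELSE → other
vin=L92: make='BMW' → outer ELSE → other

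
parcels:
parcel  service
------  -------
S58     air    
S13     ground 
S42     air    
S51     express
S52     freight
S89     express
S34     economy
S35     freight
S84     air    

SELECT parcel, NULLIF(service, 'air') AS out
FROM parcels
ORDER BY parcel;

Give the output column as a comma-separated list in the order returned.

ground, economy, freight, NULL, express, freight, NULL, NULL, express

parcel=S13: service=ground vs air: differ → ground
parcel=S34: service=economy vs air: differ → economy
parcel=S35: service=freight vs air: differ → freight
parcel=S42: service=air vs air: equal → NULL
parcel=S51: service=express vs air: differ → express
parcel=S52: service=freight vs air: differ → freight
parcel=S58: service=air vs air: equal → NULL
parcel=S84: service=air vs air: equal → NULL
parcel=S89: service=express vs air: differ → express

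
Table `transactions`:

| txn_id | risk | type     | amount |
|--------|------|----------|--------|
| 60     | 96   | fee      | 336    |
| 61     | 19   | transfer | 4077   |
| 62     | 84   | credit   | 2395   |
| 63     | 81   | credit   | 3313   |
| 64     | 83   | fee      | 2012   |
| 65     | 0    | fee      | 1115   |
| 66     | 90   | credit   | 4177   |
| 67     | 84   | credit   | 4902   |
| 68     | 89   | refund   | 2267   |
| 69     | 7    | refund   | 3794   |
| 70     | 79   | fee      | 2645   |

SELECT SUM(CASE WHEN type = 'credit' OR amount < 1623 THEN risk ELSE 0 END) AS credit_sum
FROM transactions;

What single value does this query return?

435

txn_id=60: ✓ → 96
txn_id=61: ✗
txn_id=62: ✓ → 84
txn_id=63: ✓ → 81
txn_id=64: ✗
txn_id=65: ✓ → 0
txn_id=66: ✓ → 90
txn_id=67: ✓ → 84
txn_id=68: ✗
txn_id=69: ✗
txn_id=70: ✗
credit_sum = 96 + 84 + 81 + 90 + 84 = 435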